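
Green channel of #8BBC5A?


Color: #8BBC5A
R = 8B = 139
G = BC = 188
B = 5A = 90
Green = 188


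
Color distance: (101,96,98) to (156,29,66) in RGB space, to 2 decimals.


d = √[(R₁-R₂)² + (G₁-G₂)² + (B₁-B₂)²]
d = √[(101-156)² + (96-29)² + (98-66)²]
d = √[3025 + 4489 + 1024]
d = √8538
d ≈ 92.40


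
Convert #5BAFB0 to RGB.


5B → 91 (R)
AF → 175 (G)
B0 → 176 (B)
= RGB(91, 175, 176)


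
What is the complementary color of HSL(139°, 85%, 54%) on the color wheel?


Complement = opposite side of color wheel = hue + 180°
H' = (139 + 180) mod 360 = 319°
S and L unchanged.
= HSL(319°, 85%, 54%)


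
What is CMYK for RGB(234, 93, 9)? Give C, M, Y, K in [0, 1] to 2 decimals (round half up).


R'=234/255≈0.9176, G'=93/255≈0.3647, B'=9/255≈0.0353
K = 1 - max(R',G',B') = 1 - 234/255 = 21/255 = 0.08235… → 0.08
(1-R'-K)/(1-K) simplifies to (max-R)/max with max = 234:
C = (234-234)/234 = 0/234 = 0 → 0.00
M = (234-93)/234 = 141/234 = 0.60256… → 0.60
Y = (234-9)/234 = 225/234 = 0.96153… → 0.96
= CMYK(0.00, 0.60, 0.96, 0.08)


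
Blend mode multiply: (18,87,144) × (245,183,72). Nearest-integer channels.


Multiply: C = A×B/255, rounded to nearest integer
R: 18×245/255 = 4410/255 ≈ 17.294 → 17
G: 87×183/255 = 15921/255 ≈ 62.435 → 62
B: 144×72/255 = 10368/255 ≈ 40.659 → 41
= RGB(17, 62, 41)


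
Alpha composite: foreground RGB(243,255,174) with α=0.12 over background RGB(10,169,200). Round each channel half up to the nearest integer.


C = α×F + (1-α)×B, with 1-α = 0.88
R: 0.12×243 + 0.88×10 = 29.16 + 8.80 = 37.96 → 38
G: 0.12×255 + 0.88×169 = 30.60 + 148.72 = 179.32 → 179
B: 0.12×174 + 0.88×200 = 20.88 + 176.00 = 196.88 → 197
= RGB(38, 179, 197)


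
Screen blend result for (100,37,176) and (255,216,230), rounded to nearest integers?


Screen: C = 255 - (255-A)×(255-B)/255, rounded to nearest integer
R: 255 - (255-100)×(255-255)/255 = 255 - 0/255 ≈ 255 - 0.000 = 255.000 → 255
G: 255 - (255-37)×(255-216)/255 = 255 - 8502/255 ≈ 255 - 33.341 = 221.659 → 222
B: 255 - (255-176)×(255-230)/255 = 255 - 1975/255 ≈ 255 - 7.745 = 247.255 → 247
= RGB(255, 222, 247)


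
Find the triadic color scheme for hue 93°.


Triadic: equally spaced at 120° intervals
H1 = 93°
H2 = (93 + 120) mod 360 = 213°
H3 = (93 + 240) mod 360 = 333°
Triadic = 93°, 213°, 333°


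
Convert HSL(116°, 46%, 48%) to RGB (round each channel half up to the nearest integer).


H=116°, S=0.46, L=0.48
C = (1-|2L-1|)×S = (1-|-0.04|)×0.46 = 0.4416
H' = H/60 = 116/60 ≈ 1.9333; X = C×(1-|H' mod 2 - 1|) = 0.02944
m = L - C/2 = 0.48 - 0.2208 = 0.2592
Sector ⌊H'⌋ = 1 → (R',G',B') = (0.02944, 0.4416, 0.0)
RGB = ((R'+m)×255, (G'+m)×255, (B'+m)×255) = (73.6032, 178.704, 66.096)
Round half up → RGB(74, 179, 66)


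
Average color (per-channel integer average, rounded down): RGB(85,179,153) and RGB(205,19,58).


Midpoint: each channel = ⌊(C₁+C₂)/2⌋
R: ⌊(85+205)/2⌋ = 145
G: ⌊(179+19)/2⌋ = 99
B: ⌊(153+58)/2⌋ = 105
= RGB(145, 99, 105)


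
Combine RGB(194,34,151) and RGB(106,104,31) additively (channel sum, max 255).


Additive: each channel = min(255, C₁+C₂)
R: 194+106 = 300 → 255
G: 34+104 = 138 → 138
B: 151+31 = 182 → 182
= RGB(255, 138, 182)


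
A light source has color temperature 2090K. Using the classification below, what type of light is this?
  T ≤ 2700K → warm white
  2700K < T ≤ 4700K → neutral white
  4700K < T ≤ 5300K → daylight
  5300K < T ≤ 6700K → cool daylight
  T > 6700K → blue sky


Temperature: 2090K
2090K ≤ 2700K → warm white
Classification: warm white


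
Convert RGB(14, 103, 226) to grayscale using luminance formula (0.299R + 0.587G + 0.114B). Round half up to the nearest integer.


Gray = 0.299×R + 0.587×G + 0.114×B
Gray = 0.299×14 + 0.587×103 + 0.114×226
Gray = 4.186 + 60.461 + 25.764
Gray = 90.411 → round half up → 90
Gray = 90


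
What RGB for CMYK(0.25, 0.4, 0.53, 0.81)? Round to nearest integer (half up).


R = 255 × (1-C) × (1-K) = 255 × 0.75 × 0.19 = 36.3375 → 36
G = 255 × (1-M) × (1-K) = 255 × 0.60 × 0.19 = 29.07 → 29
B = 255 × (1-Y) × (1-K) = 255 × 0.47 × 0.19 = 22.7715 → 23
= RGB(36, 29, 23)


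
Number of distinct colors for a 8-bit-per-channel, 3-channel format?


Total bits = 8 bits/channel × 3 channels = 24 bits
Distinct colors = 2^24
= 16,777,216 colors


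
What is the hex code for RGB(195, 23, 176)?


R = 195 → C3 (hex)
G = 23 → 17 (hex)
B = 176 → B0 (hex)
Hex = #C317B0


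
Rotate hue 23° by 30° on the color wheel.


New hue = (H + rotation) mod 360
New hue = (23 + 30) mod 360
= 53 mod 360
= 53°


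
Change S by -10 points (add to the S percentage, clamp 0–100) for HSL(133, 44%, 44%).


Original S = 44%
Adjustment = -10 percentage points
New S = 44 + (-10) = 34
Clamp to [0, 100] → 34
= HSL(133°, 34%, 44%)


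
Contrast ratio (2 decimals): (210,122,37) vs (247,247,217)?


Linearize each sRGB channel c=v/255: c/12.92 if c ≤ 0.04045 else ((c+0.055)/1.055)^2.4
L = 0.2126×R_lin + 0.7152×G_lin + 0.0722×B_lin
Color 1 (210,122,37):
  R=210: 210/255≈0.8235 > 0.04045 → ((0.8235+0.055)/1.055)^2.4 ≈ 0.64448
  G=122: 122/255≈0.4784 > 0.04045 → ((0.4784+0.055)/1.055)^2.4 ≈ 0.19462
  B=37: 37/255≈0.1451 > 0.04045 → ((0.1451+0.055)/1.055)^2.4 ≈ 0.01850
  L1 = 0.2126×0.64448 + 0.7152×0.19462 + 0.0722×0.01850 ≈ 0.27754
Color 2 (247,247,217):
  R=247: 247/255≈0.9686 > 0.04045 → ((0.9686+0.055)/1.055)^2.4 ≈ 0.93011
  G=247: 247/255≈0.9686 > 0.04045 → ((0.9686+0.055)/1.055)^2.4 ≈ 0.93011
  B=217: 217/255≈0.8510 > 0.04045 → ((0.8510+0.055)/1.055)^2.4 ≈ 0.69387
  L2 = 0.2126×0.93011 + 0.7152×0.93011 + 0.0722×0.69387 ≈ 0.91305
Lighter = 0.91305, Darker = 0.27754
Ratio = (L_lighter + 0.05) / (L_darker + 0.05)
Ratio = (0.91305 + 0.05) / (0.27754 + 0.05) = 0.96305 / 0.32754 ≈ 2.9402
Ratio ≈ 2.94:1


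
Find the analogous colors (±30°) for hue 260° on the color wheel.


Base hue: 260°
Left analog: (260 - 30) mod 360 = 230°
Right analog: (260 + 30) mod 360 = 290°
Analogous hues = 230° and 290°


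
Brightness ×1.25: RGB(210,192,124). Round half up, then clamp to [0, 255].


Multiply each channel by 1.25, round half up, clamp to [0, 255]
R: 210×1.25 = 262.5 → round → 263 → clamp → 255
G: 192×1.25 = 240
B: 124×1.25 = 155
= RGB(255, 240, 155)


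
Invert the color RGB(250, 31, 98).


Invert: (255-R, 255-G, 255-B)
R: 255-250 = 5
G: 255-31 = 224
B: 255-98 = 157
= RGB(5, 224, 157)


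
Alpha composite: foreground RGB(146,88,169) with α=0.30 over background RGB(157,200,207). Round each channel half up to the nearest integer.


C = α×F + (1-α)×B, with 1-α = 0.70
R: 0.30×146 + 0.70×157 = 43.80 + 109.90 = 153.70 → 154
G: 0.30×88 + 0.70×200 = 26.40 + 140.00 = 166.40 → 166
B: 0.30×169 + 0.70×207 = 50.70 + 144.90 = 195.60 → 196
= RGB(154, 166, 196)


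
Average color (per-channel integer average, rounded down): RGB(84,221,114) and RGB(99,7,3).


Midpoint: each channel = ⌊(C₁+C₂)/2⌋
R: ⌊(84+99)/2⌋ = 91
G: ⌊(221+7)/2⌋ = 114
B: ⌊(114+3)/2⌋ = 58
= RGB(91, 114, 58)


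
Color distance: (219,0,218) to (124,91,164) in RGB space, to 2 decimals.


d = √[(R₁-R₂)² + (G₁-G₂)² + (B₁-B₂)²]
d = √[(219-124)² + (0-91)² + (218-164)²]
d = √[9025 + 8281 + 2916]
d = √20222
d ≈ 142.20


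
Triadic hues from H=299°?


Triadic: equally spaced at 120° intervals
H1 = 299°
H2 = (299 + 120) mod 360 = 59°
H3 = (299 + 240) mod 360 = 179°
Triadic = 299°, 59°, 179°


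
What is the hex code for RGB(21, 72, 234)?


R = 21 → 15 (hex)
G = 72 → 48 (hex)
B = 234 → EA (hex)
Hex = #1548EA


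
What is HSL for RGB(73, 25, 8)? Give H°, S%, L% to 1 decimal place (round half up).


Normalize: R'=73/255≈0.2863, G'=25/255≈0.0980, B'=8/255≈0.0314
Max=73/255, Min=8/255, Δ=Max-Min=65/255
L = (Max+Min)/2 = (73+8)/510 = 81/510 = 0.15882… → L = 15.9%
L ≤ 0.5 → S = Δ/(Max+Min) = 65/(73+8) = 65/81 = 0.80246… → S = 80.2%
(the 1/255 factors cancel in S and H, so raw channel differences can be used)
Max is R' → H = 60 × (((G-B)/Δ) mod 6) = 60 × (((25-8)/65) mod 6)
  17/65 = 0.2615…
  H = 60 × 0.2615… = 15.692…° → H = 15.7°
= HSL(15.7°, 80.2%, 15.9%)


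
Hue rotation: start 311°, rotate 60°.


New hue = (H + rotation) mod 360
New hue = (311 + 60) mod 360
= 371 mod 360
= 11°


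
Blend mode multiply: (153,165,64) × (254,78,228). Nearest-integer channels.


Multiply: C = A×B/255, rounded to nearest integer
R: 153×254/255 = 38862/255 ≈ 152.400 → 152
G: 165×78/255 = 12870/255 ≈ 50.471 → 50
B: 64×228/255 = 14592/255 ≈ 57.224 → 57
= RGB(152, 50, 57)


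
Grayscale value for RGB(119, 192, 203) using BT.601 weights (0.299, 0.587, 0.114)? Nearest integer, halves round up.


Gray = 0.299×R + 0.587×G + 0.114×B
Gray = 0.299×119 + 0.587×192 + 0.114×203
Gray = 35.581 + 112.704 + 23.142
Gray = 171.427 → round half up → 171
Gray = 171


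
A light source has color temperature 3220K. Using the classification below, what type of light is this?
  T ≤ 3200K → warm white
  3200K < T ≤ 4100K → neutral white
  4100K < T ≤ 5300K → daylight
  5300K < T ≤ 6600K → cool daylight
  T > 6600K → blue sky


Temperature: 3220K
3200K < 3220K ≤ 4100K → neutral white
Classification: neutral white


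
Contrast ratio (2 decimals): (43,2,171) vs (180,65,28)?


Linearize each sRGB channel c=v/255: c/12.92 if c ≤ 0.04045 else ((c+0.055)/1.055)^2.4
L = 0.2126×R_lin + 0.7152×G_lin + 0.0722×B_lin
Color 1 (43,2,171):
  R=43: 43/255≈0.1686 > 0.04045 → ((0.1686+0.055)/1.055)^2.4 ≈ 0.02416
  G=2: 2/255≈0.0078 ≤ 0.04045 → 0.0078/12.92 ≈ 0.00061
  B=171: 171/255≈0.6706 > 0.04045 → ((0.6706+0.055)/1.055)^2.4 ≈ 0.40724
  L1 = 0.2126×0.02416 + 0.7152×0.00061 + 0.0722×0.40724 ≈ 0.03497
Color 2 (180,65,28):
  R=180: 180/255≈0.7059 > 0.04045 → ((0.7059+0.055)/1.055)^2.4 ≈ 0.45641
  G=65: 65/255≈0.2549 > 0.04045 → ((0.2549+0.055)/1.055)^2.4 ≈ 0.05286
  B=28: 28/255≈0.1098 > 0.04045 → ((0.1098+0.055)/1.055)^2.4 ≈ 0.01161
  L2 = 0.2126×0.45641 + 0.7152×0.05286 + 0.0722×0.01161 ≈ 0.13568
Lighter = 0.13568, Darker = 0.03497
Ratio = (L_lighter + 0.05) / (L_darker + 0.05)
Ratio = (0.13568 + 0.05) / (0.03497 + 0.05) = 0.18568 / 0.08497 ≈ 2.1851
Ratio ≈ 2.19:1


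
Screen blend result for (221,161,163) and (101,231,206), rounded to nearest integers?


Screen: C = 255 - (255-A)×(255-B)/255, rounded to nearest integer
R: 255 - (255-221)×(255-101)/255 = 255 - 5236/255 ≈ 255 - 20.533 = 234.467 → 234
G: 255 - (255-161)×(255-231)/255 = 255 - 2256/255 ≈ 255 - 8.847 = 246.153 → 246
B: 255 - (255-163)×(255-206)/255 = 255 - 4508/255 ≈ 255 - 17.678 = 237.322 → 237
= RGB(234, 246, 237)


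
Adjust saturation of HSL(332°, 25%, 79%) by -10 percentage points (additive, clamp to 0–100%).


Original S = 25%
Adjustment = -10 percentage points
New S = 25 + (-10) = 15
Clamp to [0, 100] → 15
= HSL(332°, 15%, 79%)


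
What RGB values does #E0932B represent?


E0 → 224 (R)
93 → 147 (G)
2B → 43 (B)
= RGB(224, 147, 43)


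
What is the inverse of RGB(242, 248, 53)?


Invert: (255-R, 255-G, 255-B)
R: 255-242 = 13
G: 255-248 = 7
B: 255-53 = 202
= RGB(13, 7, 202)


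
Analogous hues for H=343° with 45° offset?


Base hue: 343°
Left analog: (343 - 45) mod 360 = 298°
Right analog: (343 + 45) mod 360 = 28°
Analogous hues = 298° and 28°


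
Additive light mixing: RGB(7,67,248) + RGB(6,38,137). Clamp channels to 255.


Additive: each channel = min(255, C₁+C₂)
R: 7+6 = 13 → 13
G: 67+38 = 105 → 105
B: 248+137 = 385 → 255
= RGB(13, 105, 255)


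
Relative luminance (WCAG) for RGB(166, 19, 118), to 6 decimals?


Linearize each channel (sRGB transfer function): c = v/255; c_lin = c/12.92 if c ≤ 0.04045, else ((c+0.055)/1.055)^2.4
  R: 166/255 ≈ 0.650980 > 0.04045 → ((0.650980+0.055)/1.055)^2.4 ≈ 0.381326
  G: 19/255 ≈ 0.074510 > 0.04045 → ((0.074510+0.055)/1.055)^2.4 ≈ 0.006512
  B: 118/255 ≈ 0.462745 > 0.04045 → ((0.462745+0.055)/1.055)^2.4 ≈ 0.181164
R_lin = 0.381326, G_lin = 0.006512, B_lin = 0.181164
L = 0.2126×R + 0.7152×G + 0.0722×B
L = 0.2126×0.381326 + 0.7152×0.006512 + 0.0722×0.181164
L ≈ 0.098807


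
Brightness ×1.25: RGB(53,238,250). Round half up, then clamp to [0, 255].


Multiply each channel by 1.25, round half up, clamp to [0, 255]
R: 53×1.25 = 66.25 → round → 66
G: 238×1.25 = 297.5 → round → 298 → clamp → 255
B: 250×1.25 = 312.5 → round → 313 → clamp → 255
= RGB(66, 255, 255)


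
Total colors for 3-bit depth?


Colors = 2^bits = 2^3
= 8 colors


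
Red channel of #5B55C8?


Color: #5B55C8
R = 5B = 91
G = 55 = 85
B = C8 = 200
Red = 91


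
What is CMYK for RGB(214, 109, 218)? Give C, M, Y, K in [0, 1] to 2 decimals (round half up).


R'=214/255≈0.8392, G'=109/255≈0.4275, B'=218/255≈0.8549
K = 1 - max(R',G',B') = 1 - 218/255 = 37/255 = 0.14509… → 0.15
(1-R'-K)/(1-K) simplifies to (max-R)/max with max = 218:
C = (218-214)/218 = 4/218 = 0.01834… → 0.02
M = (218-109)/218 = 109/218 = 0.5 → 0.50
Y = (218-218)/218 = 0/218 = 0 → 0.00
= CMYK(0.02, 0.50, 0.00, 0.15)


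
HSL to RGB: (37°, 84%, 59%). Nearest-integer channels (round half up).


H=37°, S=0.84, L=0.59
C = (1-|2L-1|)×S = (1-|0.18|)×0.84 = 0.6888
H' = H/60 = 37/60 ≈ 0.6167; X = C×(1-|H' mod 2 - 1|) = 0.42476
m = L - C/2 = 0.59 - 0.3444 = 0.2456
Sector ⌊H'⌋ = 0 → (R',G',B') = (0.6888, 0.42476, 0.0)
RGB = ((R'+m)×255, (G'+m)×255, (B'+m)×255) = (238.272, 170.9418, 62.628)
Round half up → RGB(238, 171, 63)


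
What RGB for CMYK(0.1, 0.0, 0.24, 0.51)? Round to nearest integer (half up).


R = 255 × (1-C) × (1-K) = 255 × 0.90 × 0.49 = 112.455 → 112
G = 255 × (1-M) × (1-K) = 255 × 1.00 × 0.49 = 124.95 → 125
B = 255 × (1-Y) × (1-K) = 255 × 0.76 × 0.49 = 94.962 → 95
= RGB(112, 125, 95)


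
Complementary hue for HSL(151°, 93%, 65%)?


Complement = opposite side of color wheel = hue + 180°
H' = (151 + 180) mod 360 = 331°
S and L unchanged.
= HSL(331°, 93%, 65%)


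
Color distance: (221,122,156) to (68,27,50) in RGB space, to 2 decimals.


d = √[(R₁-R₂)² + (G₁-G₂)² + (B₁-B₂)²]
d = √[(221-68)² + (122-27)² + (156-50)²]
d = √[23409 + 9025 + 11236]
d = √43670
d ≈ 208.97


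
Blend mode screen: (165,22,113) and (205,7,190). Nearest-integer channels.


Screen: C = 255 - (255-A)×(255-B)/255, rounded to nearest integer
R: 255 - (255-165)×(255-205)/255 = 255 - 4500/255 ≈ 255 - 17.647 = 237.353 → 237
G: 255 - (255-22)×(255-7)/255 = 255 - 57784/255 ≈ 255 - 226.604 = 28.396 → 28
B: 255 - (255-113)×(255-190)/255 = 255 - 9230/255 ≈ 255 - 36.196 = 218.804 → 219
= RGB(237, 28, 219)


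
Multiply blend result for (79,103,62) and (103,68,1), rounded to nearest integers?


Multiply: C = A×B/255, rounded to nearest integer
R: 79×103/255 = 8137/255 ≈ 31.910 → 32
G: 103×68/255 = 7004/255 ≈ 27.467 → 27
B: 62×1/255 = 62/255 ≈ 0.243 → 0
= RGB(32, 27, 0)


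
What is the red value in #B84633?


Color: #B84633
R = B8 = 184
G = 46 = 70
B = 33 = 51
Red = 184


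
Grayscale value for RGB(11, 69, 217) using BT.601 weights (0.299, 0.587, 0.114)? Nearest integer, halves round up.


Gray = 0.299×R + 0.587×G + 0.114×B
Gray = 0.299×11 + 0.587×69 + 0.114×217
Gray = 3.289 + 40.503 + 24.738
Gray = 68.530 → round half up → 69
Gray = 69


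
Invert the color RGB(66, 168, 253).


Invert: (255-R, 255-G, 255-B)
R: 255-66 = 189
G: 255-168 = 87
B: 255-253 = 2
= RGB(189, 87, 2)


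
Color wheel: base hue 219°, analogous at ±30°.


Base hue: 219°
Left analog: (219 - 30) mod 360 = 189°
Right analog: (219 + 30) mod 360 = 249°
Analogous hues = 189° and 249°


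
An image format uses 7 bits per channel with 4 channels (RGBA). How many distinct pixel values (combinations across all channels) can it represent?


Total bits = 7 bits/channel × 4 channels = 28 bits
Distinct pixel values = 2^28
= 268,435,456 pixel values


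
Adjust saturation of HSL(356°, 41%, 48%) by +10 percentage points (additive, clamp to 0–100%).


Original S = 41%
Adjustment = +10 percentage points
New S = 41 + (10) = 51
Clamp to [0, 100] → 51
= HSL(356°, 51%, 48%)


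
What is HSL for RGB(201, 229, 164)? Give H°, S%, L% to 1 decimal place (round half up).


Normalize: R'=201/255≈0.7882, G'=229/255≈0.8980, B'=164/255≈0.6431
Max=229/255, Min=164/255, Δ=Max-Min=65/255
L = (Max+Min)/2 = (229+164)/510 = 393/510 = 0.77058… → L = 77.1%
L > 0.5 → S = Δ/(2-Max-Min) = 65/(510-229-164) = 65/117 = 0.55555… → S = 55.6%
(the 1/255 factors cancel in S and H, so raw channel differences can be used)
Max is G' → H = 60 × ((B-R)/Δ + 2) = 60 × ((164-201)/65 + 2)
  -37/65 + 2 = -0.5692… + 2 = 1.4307…
  H = 60 × 1.4307… = 85.846…° → H = 85.8°
= HSL(85.8°, 55.6%, 77.1%)


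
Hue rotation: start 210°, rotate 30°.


New hue = (H + rotation) mod 360
New hue = (210 + 30) mod 360
= 240 mod 360
= 240°


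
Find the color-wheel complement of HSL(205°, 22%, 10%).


Complement = opposite side of color wheel = hue + 180°
H' = (205 + 180) mod 360 = 25°
S and L unchanged.
= HSL(25°, 22%, 10%)


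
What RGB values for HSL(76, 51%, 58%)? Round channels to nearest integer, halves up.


H=76°, S=0.51, L=0.58
C = (1-|2L-1|)×S = (1-|0.16|)×0.51 = 0.4284
H' = H/60 = 76/60 ≈ 1.2667; X = C×(1-|H' mod 2 - 1|) = 0.31416
m = L - C/2 = 0.58 - 0.2142 = 0.3658
Sector ⌊H'⌋ = 1 → (R',G',B') = (0.31416, 0.4284, 0.0)
RGB = ((R'+m)×255, (G'+m)×255, (B'+m)×255) = (173.3898, 202.521, 93.279)
Round half up → RGB(173, 203, 93)


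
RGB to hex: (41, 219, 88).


R = 41 → 29 (hex)
G = 219 → DB (hex)
B = 88 → 58 (hex)
Hex = #29DB58


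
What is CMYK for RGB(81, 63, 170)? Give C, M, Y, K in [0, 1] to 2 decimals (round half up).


R'=81/255≈0.3176, G'=63/255≈0.2471, B'=170/255≈0.6667
K = 1 - max(R',G',B') = 1 - 170/255 = 85/255 = 0.33333… → 0.33
(1-R'-K)/(1-K) simplifies to (max-R)/max with max = 170:
C = (170-81)/170 = 89/170 = 0.52352… → 0.52
M = (170-63)/170 = 107/170 = 0.62941… → 0.63
Y = (170-170)/170 = 0/170 = 0 → 0.00
= CMYK(0.52, 0.63, 0.00, 0.33)


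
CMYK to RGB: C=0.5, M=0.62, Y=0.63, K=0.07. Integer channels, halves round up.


R = 255 × (1-C) × (1-K) = 255 × 0.50 × 0.93 = 118.575 → 119
G = 255 × (1-M) × (1-K) = 255 × 0.38 × 0.93 = 90.117 → 90
B = 255 × (1-Y) × (1-K) = 255 × 0.37 × 0.93 = 87.7455 → 88
= RGB(119, 90, 88)


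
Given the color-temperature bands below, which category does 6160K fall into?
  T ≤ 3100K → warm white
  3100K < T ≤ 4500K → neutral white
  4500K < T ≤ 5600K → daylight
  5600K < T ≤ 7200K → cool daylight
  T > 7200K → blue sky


Temperature: 6160K
5600K < 6160K ≤ 7200K → cool daylight
Classification: cool daylight


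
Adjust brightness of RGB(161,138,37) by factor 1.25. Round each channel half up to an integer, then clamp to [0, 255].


Multiply each channel by 1.25, round half up, clamp to [0, 255]
R: 161×1.25 = 201.25 → round → 201
G: 138×1.25 = 172.5 → round → 173
B: 37×1.25 = 46.25 → round → 46
= RGB(201, 173, 46)


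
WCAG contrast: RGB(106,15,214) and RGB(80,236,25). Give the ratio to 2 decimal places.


Linearize each sRGB channel c=v/255: c/12.92 if c ≤ 0.04045 else ((c+0.055)/1.055)^2.4
L = 0.2126×R_lin + 0.7152×G_lin + 0.0722×B_lin
Color 1 (106,15,214):
  R=106: 106/255≈0.4157 > 0.04045 → ((0.4157+0.055)/1.055)^2.4 ≈ 0.14413
  G=15: 15/255≈0.0588 > 0.04045 → ((0.0588+0.055)/1.055)^2.4 ≈ 0.00478
  B=214: 214/255≈0.8392 > 0.04045 → ((0.8392+0.055)/1.055)^2.4 ≈ 0.67244
  L1 = 0.2126×0.14413 + 0.7152×0.00478 + 0.0722×0.67244 ≈ 0.08261
Color 2 (80,236,25):
  R=80: 80/255≈0.3137 > 0.04045 → ((0.3137+0.055)/1.055)^2.4 ≈ 0.08022
  G=236: 236/255≈0.9255 > 0.04045 → ((0.9255+0.055)/1.055)^2.4 ≈ 0.83880
  B=25: 25/255≈0.0980 > 0.04045 → ((0.0980+0.055)/1.055)^2.4 ≈ 0.00972
  L2 = 0.2126×0.08022 + 0.7152×0.83880 + 0.0722×0.00972 ≈ 0.61767
Lighter = 0.61767, Darker = 0.08261
Ratio = (L_lighter + 0.05) / (L_darker + 0.05)
Ratio = (0.61767 + 0.05) / (0.08261 + 0.05) = 0.66767 / 0.13261 ≈ 5.0349
Ratio ≈ 5.03:1


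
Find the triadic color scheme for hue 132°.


Triadic: equally spaced at 120° intervals
H1 = 132°
H2 = (132 + 120) mod 360 = 252°
H3 = (132 + 240) mod 360 = 12°
Triadic = 132°, 252°, 12°


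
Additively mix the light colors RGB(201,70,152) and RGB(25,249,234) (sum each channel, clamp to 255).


Additive: each channel = min(255, C₁+C₂)
R: 201+25 = 226 → 226
G: 70+249 = 319 → 255
B: 152+234 = 386 → 255
= RGB(226, 255, 255)


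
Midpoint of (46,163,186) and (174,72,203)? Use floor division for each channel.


Midpoint: each channel = ⌊(C₁+C₂)/2⌋
R: ⌊(46+174)/2⌋ = 110
G: ⌊(163+72)/2⌋ = 117
B: ⌊(186+203)/2⌋ = 194
= RGB(110, 117, 194)


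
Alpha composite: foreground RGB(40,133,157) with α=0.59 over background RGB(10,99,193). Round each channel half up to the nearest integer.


C = α×F + (1-α)×B, with 1-α = 0.41
R: 0.59×40 + 0.41×10 = 23.60 + 4.10 = 27.70 → 28
G: 0.59×133 + 0.41×99 = 78.47 + 40.59 = 119.06 → 119
B: 0.59×157 + 0.41×193 = 92.63 + 79.13 = 171.76 → 172
= RGB(28, 119, 172)


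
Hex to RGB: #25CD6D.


25 → 37 (R)
CD → 205 (G)
6D → 109 (B)
= RGB(37, 205, 109)


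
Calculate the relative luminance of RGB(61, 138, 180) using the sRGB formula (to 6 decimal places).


Linearize each channel (sRGB transfer function): c = v/255; c_lin = c/12.92 if c ≤ 0.04045, else ((c+0.055)/1.055)^2.4
  R: 61/255 ≈ 0.239216 > 0.04045 → ((0.239216+0.055)/1.055)^2.4 ≈ 0.046665
  G: 138/255 ≈ 0.541176 > 0.04045 → ((0.541176+0.055)/1.055)^2.4 ≈ 0.254152
  B: 180/255 ≈ 0.705882 > 0.04045 → ((0.705882+0.055)/1.055)^2.4 ≈ 0.456411
R_lin = 0.046665, G_lin = 0.254152, B_lin = 0.456411
L = 0.2126×R + 0.7152×G + 0.0722×B
L = 0.2126×0.046665 + 0.7152×0.254152 + 0.0722×0.456411
L ≈ 0.224643


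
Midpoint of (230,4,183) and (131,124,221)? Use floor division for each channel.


Midpoint: each channel = ⌊(C₁+C₂)/2⌋
R: ⌊(230+131)/2⌋ = 180
G: ⌊(4+124)/2⌋ = 64
B: ⌊(183+221)/2⌋ = 202
= RGB(180, 64, 202)


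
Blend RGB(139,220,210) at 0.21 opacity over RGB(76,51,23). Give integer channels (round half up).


C = α×F + (1-α)×B, with 1-α = 0.79
R: 0.21×139 + 0.79×76 = 29.19 + 60.04 = 89.23 → 89
G: 0.21×220 + 0.79×51 = 46.20 + 40.29 = 86.49 → 86
B: 0.21×210 + 0.79×23 = 44.10 + 18.17 = 62.27 → 62
= RGB(89, 86, 62)


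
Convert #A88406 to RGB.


A8 → 168 (R)
84 → 132 (G)
06 → 6 (B)
= RGB(168, 132, 6)


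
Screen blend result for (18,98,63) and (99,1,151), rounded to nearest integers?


Screen: C = 255 - (255-A)×(255-B)/255, rounded to nearest integer
R: 255 - (255-18)×(255-99)/255 = 255 - 36972/255 ≈ 255 - 144.988 = 110.012 → 110
G: 255 - (255-98)×(255-1)/255 = 255 - 39878/255 ≈ 255 - 156.384 = 98.616 → 99
B: 255 - (255-63)×(255-151)/255 = 255 - 19968/255 ≈ 255 - 78.306 = 176.694 → 177
= RGB(110, 99, 177)


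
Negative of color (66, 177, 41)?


Invert: (255-R, 255-G, 255-B)
R: 255-66 = 189
G: 255-177 = 78
B: 255-41 = 214
= RGB(189, 78, 214)


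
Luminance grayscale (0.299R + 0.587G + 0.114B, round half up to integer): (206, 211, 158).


Gray = 0.299×R + 0.587×G + 0.114×B
Gray = 0.299×206 + 0.587×211 + 0.114×158
Gray = 61.594 + 123.857 + 18.012
Gray = 203.463 → round half up → 203
Gray = 203


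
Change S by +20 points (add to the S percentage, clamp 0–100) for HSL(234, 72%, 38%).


Original S = 72%
Adjustment = +20 percentage points
New S = 72 + (20) = 92
Clamp to [0, 100] → 92
= HSL(234°, 92%, 38%)


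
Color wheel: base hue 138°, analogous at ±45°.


Base hue: 138°
Left analog: (138 - 45) mod 360 = 93°
Right analog: (138 + 45) mod 360 = 183°
Analogous hues = 93° and 183°


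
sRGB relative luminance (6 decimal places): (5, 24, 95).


Linearize each channel (sRGB transfer function): c = v/255; c_lin = c/12.92 if c ≤ 0.04045, else ((c+0.055)/1.055)^2.4
  R: 5/255 ≈ 0.019608 ≤ 0.04045 → 0.019608/12.92 ≈ 0.001518
  G: 24/255 ≈ 0.094118 > 0.04045 → ((0.094118+0.055)/1.055)^2.4 ≈ 0.009134
  B: 95/255 ≈ 0.372549 > 0.04045 → ((0.372549+0.055)/1.055)^2.4 ≈ 0.114435
R_lin = 0.001518, G_lin = 0.009134, B_lin = 0.114435
L = 0.2126×R + 0.7152×G + 0.0722×B
L = 0.2126×0.001518 + 0.7152×0.009134 + 0.0722×0.114435
L ≈ 0.015118


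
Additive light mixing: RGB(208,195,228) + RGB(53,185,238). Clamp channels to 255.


Additive: each channel = min(255, C₁+C₂)
R: 208+53 = 261 → 255
G: 195+185 = 380 → 255
B: 228+238 = 466 → 255
= RGB(255, 255, 255)


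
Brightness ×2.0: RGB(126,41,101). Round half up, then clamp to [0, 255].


Multiply each channel by 2.0, round half up, clamp to [0, 255]
R: 126×2.0 = 252
G: 41×2.0 = 82
B: 101×2.0 = 202
= RGB(252, 82, 202)


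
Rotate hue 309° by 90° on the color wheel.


New hue = (H + rotation) mod 360
New hue = (309 + 90) mod 360
= 399 mod 360
= 39°


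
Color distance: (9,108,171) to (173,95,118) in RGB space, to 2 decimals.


d = √[(R₁-R₂)² + (G₁-G₂)² + (B₁-B₂)²]
d = √[(9-173)² + (108-95)² + (171-118)²]
d = √[26896 + 169 + 2809]
d = √29874
d ≈ 172.84


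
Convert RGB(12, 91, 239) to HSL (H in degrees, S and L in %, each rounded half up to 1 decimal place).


Normalize: R'=12/255≈0.0471, G'=91/255≈0.3569, B'=239/255≈0.9373
Max=239/255, Min=12/255, Δ=Max-Min=227/255
L = (Max+Min)/2 = (239+12)/510 = 251/510 = 0.49215… → L = 49.2%
L ≤ 0.5 → S = Δ/(Max+Min) = 227/(239+12) = 227/251 = 0.90438… → S = 90.4%
(the 1/255 factors cancel in S and H, so raw channel differences can be used)
Max is B' → H = 60 × ((R-G)/Δ + 4) = 60 × ((12-91)/227 + 4)
  -79/227 + 4 = -0.3480… + 4 = 3.6519…
  H = 60 × 3.6519… = 219.118…° → H = 219.1°
= HSL(219.1°, 90.4%, 49.2%)


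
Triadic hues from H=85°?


Triadic: equally spaced at 120° intervals
H1 = 85°
H2 = (85 + 120) mod 360 = 205°
H3 = (85 + 240) mod 360 = 325°
Triadic = 85°, 205°, 325°


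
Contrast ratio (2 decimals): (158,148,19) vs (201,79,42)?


Linearize each sRGB channel c=v/255: c/12.92 if c ≤ 0.04045 else ((c+0.055)/1.055)^2.4
L = 0.2126×R_lin + 0.7152×G_lin + 0.0722×B_lin
Color 1 (158,148,19):
  R=158: 158/255≈0.6196 > 0.04045 → ((0.6196+0.055)/1.055)^2.4 ≈ 0.34191
  G=148: 148/255≈0.5804 > 0.04045 → ((0.5804+0.055)/1.055)^2.4 ≈ 0.29614
  B=19: 19/255≈0.0745 > 0.04045 → ((0.0745+0.055)/1.055)^2.4 ≈ 0.00651
  L1 = 0.2126×0.34191 + 0.7152×0.29614 + 0.0722×0.00651 ≈ 0.28496
Color 2 (201,79,42):
  R=201: 201/255≈0.7882 > 0.04045 → ((0.7882+0.055)/1.055)^2.4 ≈ 0.58408
  G=79: 79/255≈0.3098 > 0.04045 → ((0.3098+0.055)/1.055)^2.4 ≈ 0.07819
  B=42: 42/255≈0.1647 > 0.04045 → ((0.1647+0.055)/1.055)^2.4 ≈ 0.02315
  L2 = 0.2126×0.58408 + 0.7152×0.07819 + 0.0722×0.02315 ≈ 0.18177
Lighter = 0.28496, Darker = 0.18177
Ratio = (L_lighter + 0.05) / (L_darker + 0.05)
Ratio = (0.28496 + 0.05) / (0.18177 + 0.05) = 0.33496 / 0.23177 ≈ 1.4452
Ratio ≈ 1.45:1


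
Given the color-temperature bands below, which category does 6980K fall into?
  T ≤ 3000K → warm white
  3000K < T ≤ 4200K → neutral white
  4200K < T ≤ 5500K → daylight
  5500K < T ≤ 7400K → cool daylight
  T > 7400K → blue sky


Temperature: 6980K
5500K < 6980K ≤ 7400K → cool daylight
Classification: cool daylight


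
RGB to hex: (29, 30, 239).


R = 29 → 1D (hex)
G = 30 → 1E (hex)
B = 239 → EF (hex)
Hex = #1D1EEF


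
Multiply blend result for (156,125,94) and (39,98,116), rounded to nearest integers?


Multiply: C = A×B/255, rounded to nearest integer
R: 156×39/255 = 6084/255 ≈ 23.859 → 24
G: 125×98/255 = 12250/255 ≈ 48.039 → 48
B: 94×116/255 = 10904/255 ≈ 42.761 → 43
= RGB(24, 48, 43)


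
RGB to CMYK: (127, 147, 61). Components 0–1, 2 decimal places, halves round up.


R'=127/255≈0.4980, G'=147/255≈0.5765, B'=61/255≈0.2392
K = 1 - max(R',G',B') = 1 - 147/255 = 108/255 = 0.42352… → 0.42
(1-R'-K)/(1-K) simplifies to (max-R)/max with max = 147:
C = (147-127)/147 = 20/147 = 0.13605… → 0.14
M = (147-147)/147 = 0/147 = 0 → 0.00
Y = (147-61)/147 = 86/147 = 0.58503… → 0.59
= CMYK(0.14, 0.00, 0.59, 0.42)


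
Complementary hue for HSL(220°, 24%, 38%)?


Complement = opposite side of color wheel = hue + 180°
H' = (220 + 180) mod 360 = 40°
S and L unchanged.
= HSL(40°, 24%, 38%)


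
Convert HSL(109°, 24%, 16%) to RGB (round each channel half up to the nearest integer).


H=109°, S=0.24, L=0.16
C = (1-|2L-1|)×S = (1-|-0.68|)×0.24 = 0.0768
H' = H/60 = 109/60 ≈ 1.8167; X = C×(1-|H' mod 2 - 1|) = 0.01408
m = L - C/2 = 0.16 - 0.0384 = 0.1216
Sector ⌊H'⌋ = 1 → (R',G',B') = (0.01408, 0.0768, 0.0)
RGB = ((R'+m)×255, (G'+m)×255, (B'+m)×255) = (34.5984, 50.592, 31.008)
Round half up → RGB(35, 51, 31)


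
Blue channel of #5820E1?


Color: #5820E1
R = 58 = 88
G = 20 = 32
B = E1 = 225
Blue = 225


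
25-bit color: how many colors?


Colors = 2^bits = 2^25
= 33,554,432 colors


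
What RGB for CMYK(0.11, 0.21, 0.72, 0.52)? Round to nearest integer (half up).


R = 255 × (1-C) × (1-K) = 255 × 0.89 × 0.48 = 108.936 → 109
G = 255 × (1-M) × (1-K) = 255 × 0.79 × 0.48 = 96.696 → 97
B = 255 × (1-Y) × (1-K) = 255 × 0.28 × 0.48 = 34.272 → 34
= RGB(109, 97, 34)


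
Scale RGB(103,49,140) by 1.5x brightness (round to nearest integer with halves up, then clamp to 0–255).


Multiply each channel by 1.5, round half up, clamp to [0, 255]
R: 103×1.5 = 154.5 → round → 155
G: 49×1.5 = 73.5 → round → 74
B: 140×1.5 = 210
= RGB(155, 74, 210)


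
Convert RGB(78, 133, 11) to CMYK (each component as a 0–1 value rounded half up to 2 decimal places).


R'=78/255≈0.3059, G'=133/255≈0.5216, B'=11/255≈0.0431
K = 1 - max(R',G',B') = 1 - 133/255 = 122/255 = 0.47843… → 0.48
(1-R'-K)/(1-K) simplifies to (max-R)/max with max = 133:
C = (133-78)/133 = 55/133 = 0.41353… → 0.41
M = (133-133)/133 = 0/133 = 0 → 0.00
Y = (133-11)/133 = 122/133 = 0.91729… → 0.92
= CMYK(0.41, 0.00, 0.92, 0.48)


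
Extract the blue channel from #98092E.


Color: #98092E
R = 98 = 152
G = 09 = 9
B = 2E = 46
Blue = 46


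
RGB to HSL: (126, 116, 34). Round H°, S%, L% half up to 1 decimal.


Normalize: R'=126/255≈0.4941, G'=116/255≈0.4549, B'=34/255≈0.1333
Max=126/255, Min=34/255, Δ=Max-Min=92/255
L = (Max+Min)/2 = (126+34)/510 = 160/510 = 0.31372… → L = 31.4%
L ≤ 0.5 → S = Δ/(Max+Min) = 92/(126+34) = 92/160 = 0.575 → S = 57.5%
(the 1/255 factors cancel in S and H, so raw channel differences can be used)
Max is R' → H = 60 × (((G-B)/Δ) mod 6) = 60 × (((116-34)/92) mod 6)
  82/92 = 0.8913…
  H = 60 × 0.8913… = 53.478…° → H = 53.5°
= HSL(53.5°, 57.5%, 31.4%)


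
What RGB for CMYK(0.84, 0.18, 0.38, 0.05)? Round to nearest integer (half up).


R = 255 × (1-C) × (1-K) = 255 × 0.16 × 0.95 = 38.76 → 39
G = 255 × (1-M) × (1-K) = 255 × 0.82 × 0.95 = 198.645 → 199
B = 255 × (1-Y) × (1-K) = 255 × 0.62 × 0.95 = 150.195 → 150
= RGB(39, 199, 150)


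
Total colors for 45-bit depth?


Colors = 2^bits = 2^45
= 35,184,372,088,832 colors


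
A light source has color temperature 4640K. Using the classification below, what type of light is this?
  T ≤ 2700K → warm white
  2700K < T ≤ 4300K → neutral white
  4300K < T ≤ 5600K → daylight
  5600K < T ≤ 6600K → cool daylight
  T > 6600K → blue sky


Temperature: 4640K
4300K < 4640K ≤ 5600K → daylight
Classification: daylight


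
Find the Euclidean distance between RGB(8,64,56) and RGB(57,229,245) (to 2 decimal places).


d = √[(R₁-R₂)² + (G₁-G₂)² + (B₁-B₂)²]
d = √[(8-57)² + (64-229)² + (56-245)²]
d = √[2401 + 27225 + 35721]
d = √65347
d ≈ 255.63


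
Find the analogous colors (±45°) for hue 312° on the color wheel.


Base hue: 312°
Left analog: (312 - 45) mod 360 = 267°
Right analog: (312 + 45) mod 360 = 357°
Analogous hues = 267° and 357°


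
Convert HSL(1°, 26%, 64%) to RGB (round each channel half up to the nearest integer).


H=1°, S=0.26, L=0.64
C = (1-|2L-1|)×S = (1-|0.28|)×0.26 = 0.1872
H' = H/60 = 1/60 ≈ 0.0167; X = C×(1-|H' mod 2 - 1|) = 0.00312
m = L - C/2 = 0.64 - 0.0936 = 0.5464
Sector ⌊H'⌋ = 0 → (R',G',B') = (0.1872, 0.00312, 0.0)
RGB = ((R'+m)×255, (G'+m)×255, (B'+m)×255) = (187.068, 140.1276, 139.332)
Round half up → RGB(187, 140, 139)


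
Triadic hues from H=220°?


Triadic: equally spaced at 120° intervals
H1 = 220°
H2 = (220 + 120) mod 360 = 340°
H3 = (220 + 240) mod 360 = 100°
Triadic = 220°, 340°, 100°


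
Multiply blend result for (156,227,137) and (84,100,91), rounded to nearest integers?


Multiply: C = A×B/255, rounded to nearest integer
R: 156×84/255 = 13104/255 ≈ 51.388 → 51
G: 227×100/255 = 22700/255 ≈ 89.020 → 89
B: 137×91/255 = 12467/255 ≈ 48.890 → 49
= RGB(51, 89, 49)


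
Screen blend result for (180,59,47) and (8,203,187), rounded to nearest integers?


Screen: C = 255 - (255-A)×(255-B)/255, rounded to nearest integer
R: 255 - (255-180)×(255-8)/255 = 255 - 18525/255 ≈ 255 - 72.647 = 182.353 → 182
G: 255 - (255-59)×(255-203)/255 = 255 - 10192/255 ≈ 255 - 39.969 = 215.031 → 215
B: 255 - (255-47)×(255-187)/255 = 255 - 14144/255 ≈ 255 - 55.467 = 199.533 → 200
= RGB(182, 215, 200)


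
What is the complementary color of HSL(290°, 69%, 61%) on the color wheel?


Complement = opposite side of color wheel = hue + 180°
H' = (290 + 180) mod 360 = 110°
S and L unchanged.
= HSL(110°, 69%, 61%)


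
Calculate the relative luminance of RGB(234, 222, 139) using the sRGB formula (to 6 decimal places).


Linearize each channel (sRGB transfer function): c = v/255; c_lin = c/12.92 if c ≤ 0.04045, else ((c+0.055)/1.055)^2.4
  R: 234/255 ≈ 0.917647 > 0.04045 → ((0.917647+0.055)/1.055)^2.4 ≈ 0.822786
  G: 222/255 ≈ 0.870588 > 0.04045 → ((0.870588+0.055)/1.055)^2.4 ≈ 0.730461
  B: 139/255 ≈ 0.545098 > 0.04045 → ((0.545098+0.055)/1.055)^2.4 ≈ 0.258183
R_lin = 0.822786, G_lin = 0.730461, B_lin = 0.258183
L = 0.2126×R + 0.7152×G + 0.0722×B
L = 0.2126×0.822786 + 0.7152×0.730461 + 0.0722×0.258183
L ≈ 0.715991


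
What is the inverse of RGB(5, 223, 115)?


Invert: (255-R, 255-G, 255-B)
R: 255-5 = 250
G: 255-223 = 32
B: 255-115 = 140
= RGB(250, 32, 140)


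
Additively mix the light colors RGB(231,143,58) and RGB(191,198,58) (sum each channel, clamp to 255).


Additive: each channel = min(255, C₁+C₂)
R: 231+191 = 422 → 255
G: 143+198 = 341 → 255
B: 58+58 = 116 → 116
= RGB(255, 255, 116)


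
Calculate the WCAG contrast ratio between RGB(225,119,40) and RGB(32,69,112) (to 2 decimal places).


Linearize each sRGB channel c=v/255: c/12.92 if c ≤ 0.04045 else ((c+0.055)/1.055)^2.4
L = 0.2126×R_lin + 0.7152×G_lin + 0.0722×B_lin
Color 1 (225,119,40):
  R=225: 225/255≈0.8824 > 0.04045 → ((0.8824+0.055)/1.055)^2.4 ≈ 0.75294
  G=119: 119/255≈0.4667 > 0.04045 → ((0.4667+0.055)/1.055)^2.4 ≈ 0.18447
  B=40: 40/255≈0.1569 > 0.04045 → ((0.1569+0.055)/1.055)^2.4 ≈ 0.02122
  L1 = 0.2126×0.75294 + 0.7152×0.18447 + 0.0722×0.02122 ≈ 0.29354
Color 2 (32,69,112):
  R=32: 32/255≈0.1255 > 0.04045 → ((0.1255+0.055)/1.055)^2.4 ≈ 0.01444
  G=69: 69/255≈0.2706 > 0.04045 → ((0.2706+0.055)/1.055)^2.4 ≈ 0.05951
  B=112: 112/255≈0.4392 > 0.04045 → ((0.4392+0.055)/1.055)^2.4 ≈ 0.16203
  L2 = 0.2126×0.01444 + 0.7152×0.05951 + 0.0722×0.16203 ≈ 0.05733
Lighter = 0.29354, Darker = 0.05733
Ratio = (L_lighter + 0.05) / (L_darker + 0.05)
Ratio = (0.29354 + 0.05) / (0.05733 + 0.05) = 0.34354 / 0.10733 ≈ 3.2008
Ratio ≈ 3.20:1


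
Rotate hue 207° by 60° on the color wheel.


New hue = (H + rotation) mod 360
New hue = (207 + 60) mod 360
= 267 mod 360
= 267°


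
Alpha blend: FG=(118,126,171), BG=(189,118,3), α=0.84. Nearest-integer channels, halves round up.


C = α×F + (1-α)×B, with 1-α = 0.16
R: 0.84×118 + 0.16×189 = 99.12 + 30.24 = 129.36 → 129
G: 0.84×126 + 0.16×118 = 105.84 + 18.88 = 124.72 → 125
B: 0.84×171 + 0.16×3 = 143.64 + 0.48 = 144.12 → 144
= RGB(129, 125, 144)


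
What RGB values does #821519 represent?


82 → 130 (R)
15 → 21 (G)
19 → 25 (B)
= RGB(130, 21, 25)


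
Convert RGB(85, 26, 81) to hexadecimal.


R = 85 → 55 (hex)
G = 26 → 1A (hex)
B = 81 → 51 (hex)
Hex = #551A51


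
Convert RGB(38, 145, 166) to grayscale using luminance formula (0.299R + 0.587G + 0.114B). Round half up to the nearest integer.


Gray = 0.299×R + 0.587×G + 0.114×B
Gray = 0.299×38 + 0.587×145 + 0.114×166
Gray = 11.362 + 85.115 + 18.924
Gray = 115.401 → round half up → 115
Gray = 115


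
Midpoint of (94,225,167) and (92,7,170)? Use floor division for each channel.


Midpoint: each channel = ⌊(C₁+C₂)/2⌋
R: ⌊(94+92)/2⌋ = 93
G: ⌊(225+7)/2⌋ = 116
B: ⌊(167+170)/2⌋ = 168
= RGB(93, 116, 168)


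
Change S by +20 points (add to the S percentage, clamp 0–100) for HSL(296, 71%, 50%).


Original S = 71%
Adjustment = +20 percentage points
New S = 71 + (20) = 91
Clamp to [0, 100] → 91
= HSL(296°, 91%, 50%)


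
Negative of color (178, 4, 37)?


Invert: (255-R, 255-G, 255-B)
R: 255-178 = 77
G: 255-4 = 251
B: 255-37 = 218
= RGB(77, 251, 218)


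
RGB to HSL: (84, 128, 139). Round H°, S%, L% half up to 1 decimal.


Normalize: R'=84/255≈0.3294, G'=128/255≈0.5020, B'=139/255≈0.5451
Max=139/255, Min=84/255, Δ=Max-Min=55/255
L = (Max+Min)/2 = (139+84)/510 = 223/510 = 0.43725… → L = 43.7%
L ≤ 0.5 → S = Δ/(Max+Min) = 55/(139+84) = 55/223 = 0.24663… → S = 24.7%
(the 1/255 factors cancel in S and H, so raw channel differences can be used)
Max is B' → H = 60 × ((R-G)/Δ + 4) = 60 × ((84-128)/55 + 4)
  -44/55 + 4 = -0.8 + 4 = 3.2
  H = 60 × 3.2 = 192° → H = 192.0°
= HSL(192.0°, 24.7%, 43.7%)


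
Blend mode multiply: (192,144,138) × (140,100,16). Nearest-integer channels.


Multiply: C = A×B/255, rounded to nearest integer
R: 192×140/255 = 26880/255 ≈ 105.412 → 105
G: 144×100/255 = 14400/255 ≈ 56.471 → 56
B: 138×16/255 = 2208/255 ≈ 8.659 → 9
= RGB(105, 56, 9)


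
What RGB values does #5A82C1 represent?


5A → 90 (R)
82 → 130 (G)
C1 → 193 (B)
= RGB(90, 130, 193)


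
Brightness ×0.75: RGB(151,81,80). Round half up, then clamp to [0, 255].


Multiply each channel by 0.75, round half up, clamp to [0, 255]
R: 151×0.75 = 113.25 → round → 113
G: 81×0.75 = 60.75 → round → 61
B: 80×0.75 = 60
= RGB(113, 61, 60)


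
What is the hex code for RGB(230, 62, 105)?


R = 230 → E6 (hex)
G = 62 → 3E (hex)
B = 105 → 69 (hex)
Hex = #E63E69


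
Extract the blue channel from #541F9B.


Color: #541F9B
R = 54 = 84
G = 1F = 31
B = 9B = 155
Blue = 155


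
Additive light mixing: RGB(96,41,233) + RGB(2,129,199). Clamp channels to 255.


Additive: each channel = min(255, C₁+C₂)
R: 96+2 = 98 → 98
G: 41+129 = 170 → 170
B: 233+199 = 432 → 255
= RGB(98, 170, 255)


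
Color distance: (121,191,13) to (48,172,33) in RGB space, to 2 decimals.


d = √[(R₁-R₂)² + (G₁-G₂)² + (B₁-B₂)²]
d = √[(121-48)² + (191-172)² + (13-33)²]
d = √[5329 + 361 + 400]
d = √6090
d ≈ 78.04
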